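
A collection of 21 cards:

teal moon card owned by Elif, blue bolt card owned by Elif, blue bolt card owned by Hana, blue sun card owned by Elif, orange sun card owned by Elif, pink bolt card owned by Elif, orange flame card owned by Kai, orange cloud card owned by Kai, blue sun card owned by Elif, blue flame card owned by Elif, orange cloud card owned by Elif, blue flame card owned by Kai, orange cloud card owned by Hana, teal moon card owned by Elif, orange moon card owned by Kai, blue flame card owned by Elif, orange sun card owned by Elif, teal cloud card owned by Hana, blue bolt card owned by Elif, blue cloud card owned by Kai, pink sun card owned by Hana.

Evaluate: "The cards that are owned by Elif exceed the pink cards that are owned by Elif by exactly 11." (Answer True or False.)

True

|cards owned by Elif| = 12.
|pink cards owned by Elif| = 1.
The claim requires 12 − 1 (= 11) to equal 11, which holds.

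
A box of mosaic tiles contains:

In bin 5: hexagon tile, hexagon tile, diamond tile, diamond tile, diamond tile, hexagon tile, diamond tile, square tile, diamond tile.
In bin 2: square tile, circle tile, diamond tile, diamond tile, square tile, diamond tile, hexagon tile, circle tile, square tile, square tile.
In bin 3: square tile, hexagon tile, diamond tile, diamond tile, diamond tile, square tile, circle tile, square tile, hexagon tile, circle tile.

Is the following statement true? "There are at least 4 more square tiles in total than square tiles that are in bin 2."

True

|square tiles| = 8.
|square tiles in bin 2| = 4.
The claim requires 8 − 4 = 4 ≥ 4, which holds.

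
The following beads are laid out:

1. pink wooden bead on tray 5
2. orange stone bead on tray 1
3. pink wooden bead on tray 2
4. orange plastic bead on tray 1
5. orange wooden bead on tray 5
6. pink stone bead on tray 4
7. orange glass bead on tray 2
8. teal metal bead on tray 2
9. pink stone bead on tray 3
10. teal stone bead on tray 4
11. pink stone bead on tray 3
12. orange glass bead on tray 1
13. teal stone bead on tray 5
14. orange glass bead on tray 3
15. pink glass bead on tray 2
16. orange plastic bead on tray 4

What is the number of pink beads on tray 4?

1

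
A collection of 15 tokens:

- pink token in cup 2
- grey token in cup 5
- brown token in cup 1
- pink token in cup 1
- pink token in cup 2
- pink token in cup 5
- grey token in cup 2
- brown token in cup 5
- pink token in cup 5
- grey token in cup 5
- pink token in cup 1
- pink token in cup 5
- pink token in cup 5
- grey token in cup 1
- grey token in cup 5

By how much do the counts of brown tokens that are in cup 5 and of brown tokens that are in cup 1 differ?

brown tokens in cup 5: 1. brown tokens in cup 1: 1.
|1 − 1| = 1 − 1 = 0.

0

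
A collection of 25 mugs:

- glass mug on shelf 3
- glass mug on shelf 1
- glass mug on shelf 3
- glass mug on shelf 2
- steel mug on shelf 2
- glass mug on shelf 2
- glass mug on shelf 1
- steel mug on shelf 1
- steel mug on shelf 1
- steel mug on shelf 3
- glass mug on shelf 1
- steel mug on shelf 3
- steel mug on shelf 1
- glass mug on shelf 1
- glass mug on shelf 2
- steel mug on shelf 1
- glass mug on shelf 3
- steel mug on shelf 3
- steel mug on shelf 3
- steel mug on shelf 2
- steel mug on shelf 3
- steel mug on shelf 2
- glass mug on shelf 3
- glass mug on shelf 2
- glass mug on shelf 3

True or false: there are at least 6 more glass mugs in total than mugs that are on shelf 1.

False

glass mugs: 13.
mugs on shelf 1: 8.
The claim requires 13 − 8 = 5 ≥ 6, which does not hold.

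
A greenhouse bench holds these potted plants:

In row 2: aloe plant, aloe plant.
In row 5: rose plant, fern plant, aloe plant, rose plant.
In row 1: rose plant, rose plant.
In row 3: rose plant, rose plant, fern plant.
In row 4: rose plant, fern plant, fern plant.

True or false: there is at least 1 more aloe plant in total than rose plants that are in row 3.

There are 3 aloe plants.
There are 2 rose plants in row 3.
The claim requires 3 − 2 = 1 ≥ 1, which holds.

True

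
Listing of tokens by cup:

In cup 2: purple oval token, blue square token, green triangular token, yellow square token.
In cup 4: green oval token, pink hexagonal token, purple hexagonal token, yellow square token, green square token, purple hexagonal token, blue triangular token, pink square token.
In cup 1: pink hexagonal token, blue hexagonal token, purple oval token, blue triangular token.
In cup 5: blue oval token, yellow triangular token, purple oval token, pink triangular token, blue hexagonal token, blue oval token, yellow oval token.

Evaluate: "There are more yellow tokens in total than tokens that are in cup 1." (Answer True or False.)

yellow tokens: 4.
tokens in cup 1: 4.
The claim requires 4 > 4, which does not hold.

False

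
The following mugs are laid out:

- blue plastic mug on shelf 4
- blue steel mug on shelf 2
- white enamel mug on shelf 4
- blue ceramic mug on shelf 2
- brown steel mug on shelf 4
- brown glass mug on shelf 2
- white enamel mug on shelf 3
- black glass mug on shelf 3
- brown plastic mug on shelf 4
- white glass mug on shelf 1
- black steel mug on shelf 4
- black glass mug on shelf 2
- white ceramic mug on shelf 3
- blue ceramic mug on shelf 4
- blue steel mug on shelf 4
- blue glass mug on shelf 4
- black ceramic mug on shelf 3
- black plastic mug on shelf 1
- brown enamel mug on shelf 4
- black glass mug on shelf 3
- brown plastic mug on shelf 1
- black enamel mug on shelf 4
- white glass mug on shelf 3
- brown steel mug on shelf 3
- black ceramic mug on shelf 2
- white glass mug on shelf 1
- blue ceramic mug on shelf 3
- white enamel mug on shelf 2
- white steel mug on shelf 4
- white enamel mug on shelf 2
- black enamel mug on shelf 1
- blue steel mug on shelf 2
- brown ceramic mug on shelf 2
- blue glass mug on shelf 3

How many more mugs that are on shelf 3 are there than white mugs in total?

0

mugs on shelf 3: 9.
white mugs: 9.
9 − 9 = 0.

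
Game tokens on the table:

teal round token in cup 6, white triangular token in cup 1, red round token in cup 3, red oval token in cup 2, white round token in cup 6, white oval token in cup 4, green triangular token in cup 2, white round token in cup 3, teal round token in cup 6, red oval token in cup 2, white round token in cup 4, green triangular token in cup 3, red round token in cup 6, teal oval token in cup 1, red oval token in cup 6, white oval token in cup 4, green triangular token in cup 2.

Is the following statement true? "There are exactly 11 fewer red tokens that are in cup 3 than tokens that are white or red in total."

False

|red tokens in cup 3| = 1.
|tokens that are white or red| = 11.
The claim requires 11 − 1 (= 10) to equal 11, which does not hold.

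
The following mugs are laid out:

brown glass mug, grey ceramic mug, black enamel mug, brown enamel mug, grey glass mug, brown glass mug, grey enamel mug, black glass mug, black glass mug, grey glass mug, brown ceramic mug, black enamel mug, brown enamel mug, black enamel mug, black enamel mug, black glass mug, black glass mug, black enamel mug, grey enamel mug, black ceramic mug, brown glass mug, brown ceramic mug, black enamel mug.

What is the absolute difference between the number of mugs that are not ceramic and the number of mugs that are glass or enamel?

0

mugs that are not ceramic: 19. mugs that are glass or enamel: 19.
|19 − 19| = 19 − 19 = 0.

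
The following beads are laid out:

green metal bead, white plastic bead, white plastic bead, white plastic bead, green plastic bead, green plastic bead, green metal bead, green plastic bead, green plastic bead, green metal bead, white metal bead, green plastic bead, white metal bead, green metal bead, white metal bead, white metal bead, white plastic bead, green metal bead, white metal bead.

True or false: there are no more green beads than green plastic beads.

There are 10 green beads.
There are 5 green plastic beads.
The claim requires 10 ≤ 5, which does not hold.

False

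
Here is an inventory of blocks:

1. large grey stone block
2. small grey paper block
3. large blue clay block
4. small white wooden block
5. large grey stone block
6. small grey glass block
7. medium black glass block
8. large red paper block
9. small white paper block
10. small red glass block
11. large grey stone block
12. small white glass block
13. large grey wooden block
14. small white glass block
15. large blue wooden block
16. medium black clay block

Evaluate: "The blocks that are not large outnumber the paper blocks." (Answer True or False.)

|blocks that are not large| = 9.
|paper blocks| = 3.
The claim requires 9 > 3, which holds.

True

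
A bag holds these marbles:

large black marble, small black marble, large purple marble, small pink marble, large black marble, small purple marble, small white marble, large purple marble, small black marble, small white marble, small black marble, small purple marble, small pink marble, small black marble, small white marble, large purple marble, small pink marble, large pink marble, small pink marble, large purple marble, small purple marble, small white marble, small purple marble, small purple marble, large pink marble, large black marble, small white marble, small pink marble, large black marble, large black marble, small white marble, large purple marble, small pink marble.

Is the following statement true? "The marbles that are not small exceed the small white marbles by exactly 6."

True

marbles that are not small: 12.
small white marbles: 6.
The claim requires 12 − 6 (= 6) to equal 6, which holds.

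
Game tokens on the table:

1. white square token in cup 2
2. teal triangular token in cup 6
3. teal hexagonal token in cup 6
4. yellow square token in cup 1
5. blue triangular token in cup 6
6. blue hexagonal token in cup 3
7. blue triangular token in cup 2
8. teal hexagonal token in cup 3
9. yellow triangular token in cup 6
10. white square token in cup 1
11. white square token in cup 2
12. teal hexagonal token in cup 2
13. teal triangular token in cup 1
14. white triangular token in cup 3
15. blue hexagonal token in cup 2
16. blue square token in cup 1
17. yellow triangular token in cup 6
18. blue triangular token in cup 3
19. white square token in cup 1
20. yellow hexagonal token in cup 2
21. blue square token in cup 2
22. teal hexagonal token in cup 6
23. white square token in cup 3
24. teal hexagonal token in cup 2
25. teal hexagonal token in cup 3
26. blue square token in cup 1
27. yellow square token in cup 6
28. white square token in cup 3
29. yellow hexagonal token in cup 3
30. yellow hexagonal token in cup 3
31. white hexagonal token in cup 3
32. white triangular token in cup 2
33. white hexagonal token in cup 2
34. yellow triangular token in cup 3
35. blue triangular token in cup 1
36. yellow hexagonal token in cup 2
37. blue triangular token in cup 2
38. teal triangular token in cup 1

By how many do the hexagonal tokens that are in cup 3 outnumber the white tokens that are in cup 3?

hexagonal tokens in cup 3: 6.
white tokens in cup 3: 4.
6 − 4 = 2.

2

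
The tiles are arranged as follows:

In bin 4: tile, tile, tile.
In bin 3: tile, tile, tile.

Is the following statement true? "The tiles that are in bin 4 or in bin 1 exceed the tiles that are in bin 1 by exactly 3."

True

tiles in bin 4 or in bin 1: 3.
tiles in bin 1: 0.
The claim requires 3 − 0 (= 3) to equal 3, which holds.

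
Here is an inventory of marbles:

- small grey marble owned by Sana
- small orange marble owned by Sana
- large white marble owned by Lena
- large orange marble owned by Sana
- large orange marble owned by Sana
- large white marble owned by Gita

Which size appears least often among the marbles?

small

Counts by size: large 4, small 2.
The minimum is 2, held uniquely by small.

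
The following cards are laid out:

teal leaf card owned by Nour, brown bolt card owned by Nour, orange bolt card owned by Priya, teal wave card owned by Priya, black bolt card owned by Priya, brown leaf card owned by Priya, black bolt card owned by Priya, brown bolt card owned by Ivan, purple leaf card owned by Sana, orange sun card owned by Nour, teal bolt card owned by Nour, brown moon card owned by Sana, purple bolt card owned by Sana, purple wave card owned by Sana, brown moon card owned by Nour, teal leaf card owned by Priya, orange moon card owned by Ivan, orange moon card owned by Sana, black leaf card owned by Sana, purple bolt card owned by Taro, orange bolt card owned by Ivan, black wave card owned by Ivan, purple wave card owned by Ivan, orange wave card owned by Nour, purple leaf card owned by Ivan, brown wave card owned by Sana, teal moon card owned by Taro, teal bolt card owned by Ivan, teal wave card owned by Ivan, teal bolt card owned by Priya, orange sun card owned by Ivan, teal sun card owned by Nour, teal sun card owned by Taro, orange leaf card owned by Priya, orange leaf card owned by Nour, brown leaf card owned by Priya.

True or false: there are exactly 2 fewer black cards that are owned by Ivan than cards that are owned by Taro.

True

Count of black cards owned by Ivan: 1.
Count of cards owned by Taro: 3.
The claim requires 3 − 1 (= 2) to equal 2, which holds.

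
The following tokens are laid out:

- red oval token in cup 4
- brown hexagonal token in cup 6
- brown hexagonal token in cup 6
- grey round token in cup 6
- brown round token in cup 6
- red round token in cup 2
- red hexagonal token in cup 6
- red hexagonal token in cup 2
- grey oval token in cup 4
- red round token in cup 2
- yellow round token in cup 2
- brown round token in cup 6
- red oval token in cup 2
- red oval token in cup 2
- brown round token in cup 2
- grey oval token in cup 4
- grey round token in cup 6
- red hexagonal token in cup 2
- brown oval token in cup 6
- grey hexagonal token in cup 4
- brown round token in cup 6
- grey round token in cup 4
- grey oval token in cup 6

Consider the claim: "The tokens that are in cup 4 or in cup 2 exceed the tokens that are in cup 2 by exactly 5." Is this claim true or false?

True

tokens in cup 4 or in cup 2: 13.
tokens in cup 2: 8.
The claim requires 13 − 8 (= 5) to equal 5, which holds.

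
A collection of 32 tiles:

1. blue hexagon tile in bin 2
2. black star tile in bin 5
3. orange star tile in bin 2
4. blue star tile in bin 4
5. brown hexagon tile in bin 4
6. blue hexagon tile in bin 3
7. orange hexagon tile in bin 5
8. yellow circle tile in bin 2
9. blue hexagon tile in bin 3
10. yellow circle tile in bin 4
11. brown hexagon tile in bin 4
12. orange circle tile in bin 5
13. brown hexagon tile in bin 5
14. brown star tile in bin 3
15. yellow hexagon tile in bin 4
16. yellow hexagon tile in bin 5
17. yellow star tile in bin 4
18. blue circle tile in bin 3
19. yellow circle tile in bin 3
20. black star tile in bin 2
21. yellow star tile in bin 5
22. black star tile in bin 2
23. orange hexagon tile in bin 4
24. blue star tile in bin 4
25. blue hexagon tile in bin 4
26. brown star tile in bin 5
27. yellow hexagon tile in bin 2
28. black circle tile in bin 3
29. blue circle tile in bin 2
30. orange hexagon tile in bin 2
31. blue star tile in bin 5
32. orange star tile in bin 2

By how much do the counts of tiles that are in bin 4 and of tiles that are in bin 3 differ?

tiles in bin 4: 9. tiles in bin 3: 6.
|9 − 6| = 9 − 6 = 3.

3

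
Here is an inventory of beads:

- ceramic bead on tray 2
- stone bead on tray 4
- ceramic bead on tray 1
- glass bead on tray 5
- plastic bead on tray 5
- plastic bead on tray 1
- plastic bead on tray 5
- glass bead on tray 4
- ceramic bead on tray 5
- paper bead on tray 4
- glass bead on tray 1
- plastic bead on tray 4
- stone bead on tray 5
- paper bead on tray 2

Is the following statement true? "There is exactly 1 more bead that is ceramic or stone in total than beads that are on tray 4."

beads that are ceramic or stone: 5.
beads on tray 4: 4.
The claim requires 5 − 4 (= 1) to equal 1, which holds.

True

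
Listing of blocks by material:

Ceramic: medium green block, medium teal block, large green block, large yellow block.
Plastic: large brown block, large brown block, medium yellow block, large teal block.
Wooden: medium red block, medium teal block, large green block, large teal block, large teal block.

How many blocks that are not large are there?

5

Total blocks: 13; with the excluded value: 8; remaining 13 − 8 = 5.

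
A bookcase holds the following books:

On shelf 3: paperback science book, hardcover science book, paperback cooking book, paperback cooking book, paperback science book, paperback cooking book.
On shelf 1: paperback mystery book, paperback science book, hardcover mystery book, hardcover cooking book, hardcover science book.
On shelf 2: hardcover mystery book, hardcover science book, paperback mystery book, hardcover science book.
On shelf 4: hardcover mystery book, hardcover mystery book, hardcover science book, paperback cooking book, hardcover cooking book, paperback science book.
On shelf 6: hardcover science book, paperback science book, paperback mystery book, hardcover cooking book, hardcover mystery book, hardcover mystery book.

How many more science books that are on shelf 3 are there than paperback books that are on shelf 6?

1

science books on shelf 3: 3.
paperback books on shelf 6: 2.
3 − 2 = 1.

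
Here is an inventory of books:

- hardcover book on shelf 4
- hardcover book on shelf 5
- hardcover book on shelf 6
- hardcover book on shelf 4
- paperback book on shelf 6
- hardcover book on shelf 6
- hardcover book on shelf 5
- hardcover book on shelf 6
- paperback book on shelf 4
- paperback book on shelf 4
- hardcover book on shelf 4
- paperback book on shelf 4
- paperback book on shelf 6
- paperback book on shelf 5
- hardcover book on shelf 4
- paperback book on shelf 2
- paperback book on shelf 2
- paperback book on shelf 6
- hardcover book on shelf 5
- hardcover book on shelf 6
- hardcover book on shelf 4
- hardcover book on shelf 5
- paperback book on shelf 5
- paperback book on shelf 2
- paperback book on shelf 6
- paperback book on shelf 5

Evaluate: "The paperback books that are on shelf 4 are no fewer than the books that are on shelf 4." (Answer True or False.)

paperback books on shelf 4: 3.
books on shelf 4: 8.
The claim requires 3 ≥ 8, which does not hold.

False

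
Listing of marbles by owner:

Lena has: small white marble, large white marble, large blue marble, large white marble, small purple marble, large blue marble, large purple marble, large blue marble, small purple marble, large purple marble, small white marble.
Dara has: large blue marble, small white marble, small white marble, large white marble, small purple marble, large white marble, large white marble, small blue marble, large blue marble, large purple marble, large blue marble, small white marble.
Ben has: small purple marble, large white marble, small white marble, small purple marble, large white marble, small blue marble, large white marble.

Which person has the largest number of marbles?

Dara

Counts by owner: Dara→12, Lena→11, Ben→7.
The maximum is 12, held uniquely by Dara.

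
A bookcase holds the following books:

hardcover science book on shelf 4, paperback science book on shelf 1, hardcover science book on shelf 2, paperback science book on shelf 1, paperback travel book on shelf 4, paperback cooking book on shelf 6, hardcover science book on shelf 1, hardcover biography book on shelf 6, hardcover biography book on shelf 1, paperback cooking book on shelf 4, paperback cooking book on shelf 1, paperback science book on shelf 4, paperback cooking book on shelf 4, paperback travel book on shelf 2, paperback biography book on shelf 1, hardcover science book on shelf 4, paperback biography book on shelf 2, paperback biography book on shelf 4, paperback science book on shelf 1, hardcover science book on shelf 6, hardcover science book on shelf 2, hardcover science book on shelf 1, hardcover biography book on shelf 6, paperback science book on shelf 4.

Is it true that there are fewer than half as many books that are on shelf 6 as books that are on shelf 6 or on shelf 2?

There are 4 books on shelf 6.
There are 8 books on shelf 6 or on shelf 2.
The claim requires 2 × 4 = 8 < 8, which does not hold.

False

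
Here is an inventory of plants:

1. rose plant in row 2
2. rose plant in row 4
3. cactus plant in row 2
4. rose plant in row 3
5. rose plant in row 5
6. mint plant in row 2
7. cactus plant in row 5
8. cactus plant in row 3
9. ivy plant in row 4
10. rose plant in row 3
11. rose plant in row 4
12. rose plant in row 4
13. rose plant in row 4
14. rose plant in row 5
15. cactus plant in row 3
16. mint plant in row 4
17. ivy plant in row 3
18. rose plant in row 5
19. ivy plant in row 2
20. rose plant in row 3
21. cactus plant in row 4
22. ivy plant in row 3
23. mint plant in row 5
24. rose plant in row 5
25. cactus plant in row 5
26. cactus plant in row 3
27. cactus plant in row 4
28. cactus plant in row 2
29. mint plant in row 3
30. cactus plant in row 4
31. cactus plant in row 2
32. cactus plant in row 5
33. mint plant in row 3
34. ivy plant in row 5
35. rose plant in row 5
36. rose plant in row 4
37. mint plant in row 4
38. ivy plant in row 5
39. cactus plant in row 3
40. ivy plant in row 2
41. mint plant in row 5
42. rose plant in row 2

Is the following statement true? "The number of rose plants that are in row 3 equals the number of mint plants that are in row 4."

False

rose plants in row 3: 3.
mint plants in row 4: 2.
The claim requires 3 = 2, which does not hold.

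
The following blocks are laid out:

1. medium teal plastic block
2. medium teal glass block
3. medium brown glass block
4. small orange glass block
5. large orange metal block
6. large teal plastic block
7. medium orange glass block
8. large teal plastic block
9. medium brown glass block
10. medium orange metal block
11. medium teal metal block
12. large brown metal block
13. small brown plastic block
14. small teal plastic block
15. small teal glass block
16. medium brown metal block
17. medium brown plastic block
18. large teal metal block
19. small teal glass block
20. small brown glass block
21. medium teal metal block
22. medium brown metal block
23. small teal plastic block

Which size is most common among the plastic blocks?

small

Counts by size (restricted to plastic blocks): small 3, large 2, medium 2.
The maximum is 3, held uniquely by small.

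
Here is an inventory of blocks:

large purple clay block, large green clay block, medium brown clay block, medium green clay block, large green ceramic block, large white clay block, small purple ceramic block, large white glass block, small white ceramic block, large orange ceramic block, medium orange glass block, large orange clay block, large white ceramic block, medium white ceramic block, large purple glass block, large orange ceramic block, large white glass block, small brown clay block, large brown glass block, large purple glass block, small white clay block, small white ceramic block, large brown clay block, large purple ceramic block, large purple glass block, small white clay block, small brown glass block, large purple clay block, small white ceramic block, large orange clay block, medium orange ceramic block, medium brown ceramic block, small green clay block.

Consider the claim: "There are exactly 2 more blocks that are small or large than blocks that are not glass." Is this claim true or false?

True

|blocks that are small or large| = 27.
|blocks that are not glass| = 25.
The claim requires 27 − 25 (= 2) to equal 2, which holds.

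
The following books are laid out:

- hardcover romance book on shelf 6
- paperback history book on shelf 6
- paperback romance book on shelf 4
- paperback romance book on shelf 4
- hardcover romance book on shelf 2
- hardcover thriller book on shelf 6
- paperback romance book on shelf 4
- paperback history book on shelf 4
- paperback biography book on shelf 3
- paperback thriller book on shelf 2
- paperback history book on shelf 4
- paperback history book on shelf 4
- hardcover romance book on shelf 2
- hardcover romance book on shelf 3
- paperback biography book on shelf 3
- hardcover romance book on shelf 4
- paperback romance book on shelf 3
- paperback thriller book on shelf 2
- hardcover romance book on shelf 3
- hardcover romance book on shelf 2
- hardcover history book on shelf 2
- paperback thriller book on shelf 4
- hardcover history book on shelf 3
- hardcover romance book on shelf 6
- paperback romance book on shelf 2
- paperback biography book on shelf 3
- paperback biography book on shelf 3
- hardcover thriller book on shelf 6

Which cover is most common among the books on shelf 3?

Counts by cover (restricted to books on shelf 3): paperback 5, hardcover 3.
The maximum is 5, held uniquely by paperback.

paperback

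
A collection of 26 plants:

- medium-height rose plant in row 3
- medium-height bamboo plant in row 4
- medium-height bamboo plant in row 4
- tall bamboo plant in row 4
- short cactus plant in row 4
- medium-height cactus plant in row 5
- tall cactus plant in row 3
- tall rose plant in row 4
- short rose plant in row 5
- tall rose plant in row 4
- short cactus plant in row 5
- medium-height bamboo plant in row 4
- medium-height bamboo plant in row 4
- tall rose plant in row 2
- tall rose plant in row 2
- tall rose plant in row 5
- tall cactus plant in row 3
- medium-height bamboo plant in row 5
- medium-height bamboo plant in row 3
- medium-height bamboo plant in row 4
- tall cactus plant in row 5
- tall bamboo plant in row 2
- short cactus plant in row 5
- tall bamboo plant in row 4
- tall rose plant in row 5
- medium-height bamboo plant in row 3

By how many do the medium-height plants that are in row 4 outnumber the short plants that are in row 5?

2

medium-height plants in row 4: 5.
short plants in row 5: 3.
5 − 3 = 2.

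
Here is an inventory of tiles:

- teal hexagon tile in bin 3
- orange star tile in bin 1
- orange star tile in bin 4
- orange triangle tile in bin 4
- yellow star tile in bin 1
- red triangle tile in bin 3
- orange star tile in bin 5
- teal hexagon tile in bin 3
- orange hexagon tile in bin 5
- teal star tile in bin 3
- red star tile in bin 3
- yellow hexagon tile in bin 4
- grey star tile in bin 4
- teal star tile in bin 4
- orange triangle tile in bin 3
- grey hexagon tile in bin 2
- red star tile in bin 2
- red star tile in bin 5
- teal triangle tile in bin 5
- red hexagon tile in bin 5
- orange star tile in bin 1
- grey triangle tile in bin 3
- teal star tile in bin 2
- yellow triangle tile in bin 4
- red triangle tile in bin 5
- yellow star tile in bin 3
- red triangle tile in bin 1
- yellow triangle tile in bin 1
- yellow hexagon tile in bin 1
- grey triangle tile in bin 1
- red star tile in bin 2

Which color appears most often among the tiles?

Counts by color: red 8, orange 7, teal 6, yellow 6, grey 4.
The maximum is 8, held uniquely by red.

red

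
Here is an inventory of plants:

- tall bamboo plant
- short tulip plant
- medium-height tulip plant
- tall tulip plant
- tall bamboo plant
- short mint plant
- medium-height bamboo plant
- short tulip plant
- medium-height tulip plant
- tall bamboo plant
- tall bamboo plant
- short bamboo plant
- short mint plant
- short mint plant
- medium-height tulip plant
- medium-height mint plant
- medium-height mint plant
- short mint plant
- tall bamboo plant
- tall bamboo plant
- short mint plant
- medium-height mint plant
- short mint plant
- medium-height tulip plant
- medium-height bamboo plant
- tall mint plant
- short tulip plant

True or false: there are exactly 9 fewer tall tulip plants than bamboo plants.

False

tall tulip plants: 1.
bamboo plants: 9.
The claim requires 9 − 1 (= 8) to equal 9, which does not hold.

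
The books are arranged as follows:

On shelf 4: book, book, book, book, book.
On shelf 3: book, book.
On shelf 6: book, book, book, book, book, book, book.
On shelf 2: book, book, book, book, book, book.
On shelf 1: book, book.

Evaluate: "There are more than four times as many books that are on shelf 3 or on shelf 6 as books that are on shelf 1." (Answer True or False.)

True

books on shelf 3 or on shelf 6: 9.
books on shelf 1: 2.
The claim requires 9 > 4 × 2 = 8, which holds.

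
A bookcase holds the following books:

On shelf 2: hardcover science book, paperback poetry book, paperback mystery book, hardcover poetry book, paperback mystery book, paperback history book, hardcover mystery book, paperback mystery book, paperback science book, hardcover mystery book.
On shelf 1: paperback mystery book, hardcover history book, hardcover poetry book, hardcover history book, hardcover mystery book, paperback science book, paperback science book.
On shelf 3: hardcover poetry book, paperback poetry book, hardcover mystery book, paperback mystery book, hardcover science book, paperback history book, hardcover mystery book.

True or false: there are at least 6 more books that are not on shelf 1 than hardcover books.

|books that are not on shelf 1| = 17.
|hardcover books| = 12.
The claim requires 17 − 12 = 5 ≥ 6, which does not hold.

False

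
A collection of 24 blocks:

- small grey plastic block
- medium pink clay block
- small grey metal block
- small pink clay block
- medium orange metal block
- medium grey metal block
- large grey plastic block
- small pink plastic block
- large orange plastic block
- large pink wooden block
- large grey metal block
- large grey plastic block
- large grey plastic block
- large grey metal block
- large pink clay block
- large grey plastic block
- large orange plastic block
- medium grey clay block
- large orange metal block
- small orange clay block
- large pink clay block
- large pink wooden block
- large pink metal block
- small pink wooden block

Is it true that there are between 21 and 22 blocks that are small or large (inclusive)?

False

blocks that are small or large: 20.
The claim requires 21 ≤ 20 ≤ 22, which does not hold.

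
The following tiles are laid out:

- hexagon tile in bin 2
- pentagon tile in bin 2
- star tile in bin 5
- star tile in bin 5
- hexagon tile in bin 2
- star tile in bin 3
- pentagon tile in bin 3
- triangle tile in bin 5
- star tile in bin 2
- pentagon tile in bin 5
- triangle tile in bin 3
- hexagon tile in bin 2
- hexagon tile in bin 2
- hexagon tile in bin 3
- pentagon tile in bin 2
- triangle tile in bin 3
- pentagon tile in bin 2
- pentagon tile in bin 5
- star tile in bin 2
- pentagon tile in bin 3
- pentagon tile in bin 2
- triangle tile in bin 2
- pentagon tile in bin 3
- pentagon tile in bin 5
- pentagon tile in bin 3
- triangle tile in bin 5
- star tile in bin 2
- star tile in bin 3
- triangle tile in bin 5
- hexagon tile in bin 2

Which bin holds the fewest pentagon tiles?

Counts by bin (restricted to pentagon tiles): bin 2→4, bin 3→4, bin 5→3.
The minimum is 3, held uniquely by bin 5.

bin 5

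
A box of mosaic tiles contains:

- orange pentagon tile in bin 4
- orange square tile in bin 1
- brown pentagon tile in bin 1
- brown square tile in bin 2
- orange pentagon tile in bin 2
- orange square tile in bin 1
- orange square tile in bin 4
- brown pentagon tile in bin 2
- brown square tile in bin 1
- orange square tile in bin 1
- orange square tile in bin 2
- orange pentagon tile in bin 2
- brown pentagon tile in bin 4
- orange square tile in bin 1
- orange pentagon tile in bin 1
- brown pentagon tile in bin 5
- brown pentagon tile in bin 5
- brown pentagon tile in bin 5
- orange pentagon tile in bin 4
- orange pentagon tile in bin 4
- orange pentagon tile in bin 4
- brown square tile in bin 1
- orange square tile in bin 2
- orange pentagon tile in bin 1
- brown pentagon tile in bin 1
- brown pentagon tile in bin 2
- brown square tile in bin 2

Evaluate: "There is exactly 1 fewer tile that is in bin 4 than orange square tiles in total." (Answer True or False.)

True

There are 6 tiles in bin 4.
There are 7 orange square tiles.
The claim requires 7 − 6 (= 1) to equal 1, which holds.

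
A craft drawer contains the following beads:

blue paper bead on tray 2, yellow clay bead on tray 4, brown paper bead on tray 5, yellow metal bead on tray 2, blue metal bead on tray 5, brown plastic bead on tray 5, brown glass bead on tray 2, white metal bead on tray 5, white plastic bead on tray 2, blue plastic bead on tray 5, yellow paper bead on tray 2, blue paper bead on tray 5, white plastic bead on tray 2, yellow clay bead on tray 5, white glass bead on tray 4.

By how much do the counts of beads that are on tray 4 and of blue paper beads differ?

0

beads on tray 4: 2. blue paper beads: 2.
|2 − 2| = 2 − 2 = 0.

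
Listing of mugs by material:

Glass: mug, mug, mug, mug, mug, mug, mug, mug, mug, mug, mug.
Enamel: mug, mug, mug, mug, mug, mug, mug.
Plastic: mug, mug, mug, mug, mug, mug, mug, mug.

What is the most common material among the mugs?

Counts by material: glass 11, plastic 8, enamel 7.
The maximum is 11, held uniquely by glass.

glass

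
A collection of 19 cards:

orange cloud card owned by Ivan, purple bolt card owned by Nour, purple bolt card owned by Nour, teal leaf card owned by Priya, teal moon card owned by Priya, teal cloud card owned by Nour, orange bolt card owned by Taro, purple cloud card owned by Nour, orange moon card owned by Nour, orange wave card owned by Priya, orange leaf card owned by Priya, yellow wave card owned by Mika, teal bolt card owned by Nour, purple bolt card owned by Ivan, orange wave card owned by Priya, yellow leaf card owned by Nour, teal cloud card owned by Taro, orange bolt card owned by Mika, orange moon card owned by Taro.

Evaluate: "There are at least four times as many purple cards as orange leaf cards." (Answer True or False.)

purple cards: 4.
orange leaf cards: 1.
The claim requires 4 ≥ 4 × 1 = 4, which holds.

True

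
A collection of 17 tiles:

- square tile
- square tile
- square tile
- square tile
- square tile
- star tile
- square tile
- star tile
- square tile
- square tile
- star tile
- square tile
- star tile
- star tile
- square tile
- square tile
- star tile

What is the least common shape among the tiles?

star

Counts by shape: square 11, star 6.
The minimum is 6, held uniquely by star.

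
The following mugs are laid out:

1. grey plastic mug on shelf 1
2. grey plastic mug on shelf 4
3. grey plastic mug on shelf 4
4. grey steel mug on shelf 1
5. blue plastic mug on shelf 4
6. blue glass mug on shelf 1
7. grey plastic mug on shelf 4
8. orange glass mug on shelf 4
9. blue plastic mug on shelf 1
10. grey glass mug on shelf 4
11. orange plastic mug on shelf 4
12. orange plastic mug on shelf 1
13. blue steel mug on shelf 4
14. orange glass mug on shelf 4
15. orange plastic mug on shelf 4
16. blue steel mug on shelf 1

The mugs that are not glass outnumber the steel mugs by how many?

9

mugs that are not glass: 12.
steel mugs: 3.
12 − 3 = 9.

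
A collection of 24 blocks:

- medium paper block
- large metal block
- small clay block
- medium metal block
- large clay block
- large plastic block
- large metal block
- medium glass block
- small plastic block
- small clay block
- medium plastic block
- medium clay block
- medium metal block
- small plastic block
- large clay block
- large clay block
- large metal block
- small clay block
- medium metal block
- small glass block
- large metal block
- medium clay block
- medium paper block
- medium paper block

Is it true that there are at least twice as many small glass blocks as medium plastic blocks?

False

|small glass blocks| = 1.
|medium plastic blocks| = 1.
The claim requires 1 ≥ 2 × 1 = 2, which does not hold.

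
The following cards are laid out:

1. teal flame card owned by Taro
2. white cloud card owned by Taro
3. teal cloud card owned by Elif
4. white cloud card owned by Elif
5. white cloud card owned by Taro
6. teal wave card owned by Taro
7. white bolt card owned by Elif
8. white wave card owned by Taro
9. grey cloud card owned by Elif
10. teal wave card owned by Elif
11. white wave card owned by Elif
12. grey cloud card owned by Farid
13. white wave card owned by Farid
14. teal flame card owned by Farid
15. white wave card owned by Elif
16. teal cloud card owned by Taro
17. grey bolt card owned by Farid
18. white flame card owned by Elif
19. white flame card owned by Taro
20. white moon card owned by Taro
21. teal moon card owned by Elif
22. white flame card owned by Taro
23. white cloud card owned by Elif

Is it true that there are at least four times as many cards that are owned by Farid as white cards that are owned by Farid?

|cards owned by Farid| = 4.
|white cards owned by Farid| = 1.
The claim requires 4 ≥ 4 × 1 = 4, which holds.

True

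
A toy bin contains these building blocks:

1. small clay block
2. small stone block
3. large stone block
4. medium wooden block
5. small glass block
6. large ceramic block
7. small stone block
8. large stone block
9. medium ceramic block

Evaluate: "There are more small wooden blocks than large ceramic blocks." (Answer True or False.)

There are 0 small wooden blocks.
There is 1 large ceramic block.
The claim requires 0 > 1, which does not hold.

False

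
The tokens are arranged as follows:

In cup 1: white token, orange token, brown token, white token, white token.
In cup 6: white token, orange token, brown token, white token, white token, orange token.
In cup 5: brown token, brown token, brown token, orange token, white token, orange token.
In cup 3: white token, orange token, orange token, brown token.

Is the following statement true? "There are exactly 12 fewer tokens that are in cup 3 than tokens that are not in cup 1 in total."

True

There are 4 tokens in cup 3.
There are 16 tokens that are not in cup 1.
The claim requires 16 − 4 (= 12) to equal 12, which holds.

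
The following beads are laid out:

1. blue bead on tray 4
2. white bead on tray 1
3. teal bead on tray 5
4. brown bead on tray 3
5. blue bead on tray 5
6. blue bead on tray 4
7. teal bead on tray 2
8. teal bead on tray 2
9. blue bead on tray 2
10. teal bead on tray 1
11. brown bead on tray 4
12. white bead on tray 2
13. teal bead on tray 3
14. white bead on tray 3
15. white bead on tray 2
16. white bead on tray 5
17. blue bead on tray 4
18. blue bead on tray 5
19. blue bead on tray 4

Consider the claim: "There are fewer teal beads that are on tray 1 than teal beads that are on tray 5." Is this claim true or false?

False

|teal beads on tray 1| = 1.
|teal beads on tray 5| = 1.
The claim requires 1 < 1, which does not hold.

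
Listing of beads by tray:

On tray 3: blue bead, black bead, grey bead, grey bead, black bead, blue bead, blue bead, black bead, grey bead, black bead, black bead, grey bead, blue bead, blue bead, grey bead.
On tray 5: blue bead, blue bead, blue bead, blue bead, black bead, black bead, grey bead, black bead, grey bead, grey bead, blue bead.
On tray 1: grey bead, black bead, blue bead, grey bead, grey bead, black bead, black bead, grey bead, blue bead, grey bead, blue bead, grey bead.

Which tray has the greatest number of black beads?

Counts by tray (restricted to black beads): tray 3→5, tray 5→3, tray 1→3.
The maximum is 5, held uniquely by tray 3.

tray 3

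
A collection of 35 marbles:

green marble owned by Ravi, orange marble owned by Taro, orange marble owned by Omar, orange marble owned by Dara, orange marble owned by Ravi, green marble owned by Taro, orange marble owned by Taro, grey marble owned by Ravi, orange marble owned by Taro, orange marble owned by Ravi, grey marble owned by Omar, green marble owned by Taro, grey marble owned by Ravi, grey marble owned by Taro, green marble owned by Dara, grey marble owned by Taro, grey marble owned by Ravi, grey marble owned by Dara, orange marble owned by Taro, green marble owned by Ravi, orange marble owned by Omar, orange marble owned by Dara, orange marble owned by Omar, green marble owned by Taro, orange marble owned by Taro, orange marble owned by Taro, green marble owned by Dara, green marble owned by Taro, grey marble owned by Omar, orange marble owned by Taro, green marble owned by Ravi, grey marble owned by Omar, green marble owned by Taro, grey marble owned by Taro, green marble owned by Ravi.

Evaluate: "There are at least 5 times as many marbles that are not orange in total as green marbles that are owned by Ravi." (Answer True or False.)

There are 21 marbles that are not orange.
Count of green marbles owned by Ravi: 4.
The claim requires 21 ≥ 5 × 4 = 20, which holds.

True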